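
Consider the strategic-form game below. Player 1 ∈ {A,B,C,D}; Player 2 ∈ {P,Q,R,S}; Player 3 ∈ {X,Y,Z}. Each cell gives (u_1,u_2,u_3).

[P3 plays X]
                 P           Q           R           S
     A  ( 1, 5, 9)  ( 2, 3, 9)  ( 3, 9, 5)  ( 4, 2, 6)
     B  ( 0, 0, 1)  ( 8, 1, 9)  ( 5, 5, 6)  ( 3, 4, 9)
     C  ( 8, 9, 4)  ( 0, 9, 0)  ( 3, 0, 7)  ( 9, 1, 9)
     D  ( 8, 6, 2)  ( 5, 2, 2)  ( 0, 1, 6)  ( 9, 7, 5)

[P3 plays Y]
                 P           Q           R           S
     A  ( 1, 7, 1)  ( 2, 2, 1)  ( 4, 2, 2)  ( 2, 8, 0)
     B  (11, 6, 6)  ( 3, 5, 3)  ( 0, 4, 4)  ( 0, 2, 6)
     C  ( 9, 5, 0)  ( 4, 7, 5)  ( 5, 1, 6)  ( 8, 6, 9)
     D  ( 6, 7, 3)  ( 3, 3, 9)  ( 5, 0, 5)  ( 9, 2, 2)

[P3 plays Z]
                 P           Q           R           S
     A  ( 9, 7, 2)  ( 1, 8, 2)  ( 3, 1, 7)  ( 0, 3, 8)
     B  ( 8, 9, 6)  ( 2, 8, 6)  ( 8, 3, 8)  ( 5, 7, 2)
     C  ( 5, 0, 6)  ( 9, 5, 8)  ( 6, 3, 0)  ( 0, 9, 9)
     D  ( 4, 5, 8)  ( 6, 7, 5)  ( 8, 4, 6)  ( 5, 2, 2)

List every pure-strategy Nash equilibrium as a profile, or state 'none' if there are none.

(A,P,X): not NE [P1→D gives 8>1; P2→R gives 9>5]
(A,P,Y): not NE [P1→B gives 11>1; P2→S gives 8>7; P3→X gives 9>1]
(A,P,Z): not NE [P2→Q gives 8>7; P3→X gives 9>2]
(A,Q,X): not NE [P1→B gives 8>2; P2→R gives 9>3]
(A,Q,Y): not NE [P1→C gives 4>2; P2→S gives 8>2; P3→X gives 9>1]
(A,Q,Z): not NE [P1→C gives 9>1; P3→X gives 9>2]
(A,R,X): not NE [P1→B gives 5>3; P3→Z gives 7>5]
(A,R,Y): not NE [P1→D gives 5>4; P2→S gives 8>2; P3→Z gives 7>2]
(A,R,Z): not NE [P1→D gives 8>3; P2→Q gives 8>1]
(A,S,X): not NE [P1→D gives 9>4; P2→R gives 9>2; P3→Z gives 8>6]
(A,S,Y): not NE [P1→D gives 9>2; P3→Z gives 8>0]
(A,S,Z): not NE [P1→D gives 5>0; P2→Q gives 8>3]
(B,P,X): not NE [P1→D gives 8>0; P2→R gives 5>0; P3→Z gives 6>1]
(B,P,Y): NE
(B,P,Z): not NE [P1→A gives 9>8]
(B,Q,X): not NE [P2→R gives 5>1]
(B,Q,Y): not NE [P1→C gives 4>3; P2→P gives 6>5; P3→X gives 9>3]
(B,Q,Z): not NE [P1→C gives 9>2; P2→P gives 9>8; P3→X gives 9>6]
(B,R,X): not NE [P3→Z gives 8>6]
(B,R,Y): not NE [P1→D gives 5>0; P2→P gives 6>4; P3→Z gives 8>4]
(B,R,Z): not NE [P2→P gives 9>3]
(B,S,X): not NE [P1→D gives 9>3; P2→R gives 5>4]
(B,S,Y): not NE [P1→D gives 9>0; P2→P gives 6>2; P3→X gives 9>6]
(B,S,Z): not NE [P2→P gives 9>7; P3→X gives 9>2]
(C,P,X): not NE [P3→Z gives 6>4]
(C,P,Y): not NE [P1→B gives 11>9; P2→Q gives 7>5; P3→Z gives 6>0]
(C,P,Z): not NE [P1→A gives 9>5; P2→S gives 9>0]
(C,Q,X): not NE [P1→B gives 8>0; P3→Z gives 8>0]
(C,Q,Y): not NE [P3→Z gives 8>5]
(C,Q,Z): not NE [P2→S gives 9>5]
(C,R,X): not NE [P1→B gives 5>3; P2→Q gives 9>0]
(C,R,Y): not NE [P2→Q gives 7>1; P3→X gives 7>6]
(C,R,Z): not NE [P1→D gives 8>6; P2→S gives 9>3; P3→X gives 7>0]
(C,S,X): not NE [P2→Q gives 9>1]
(C,S,Y): not NE [P1→D gives 9>8; P2→Q gives 7>6]
(C,S,Z): not NE [P1→D gives 5>0]
(D,P,X): not NE [P2→S gives 7>6; P3→Z gives 8>2]
(D,P,Y): not NE [P1→B gives 11>6; P3→Z gives 8>3]
(D,P,Z): not NE [P1→A gives 9>4; P2→Q gives 7>5]
(D,Q,X): not NE [P1→B gives 8>5; P2→S gives 7>2; P3→Y gives 9>2]
(D,Q,Y): not NE [P1→C gives 4>3; P2→P gives 7>3]
(D,Q,Z): not NE [P1→C gives 9>6; P3→Y gives 9>5]
(D,R,X): not NE [P1→B gives 5>0; P2→S gives 7>1]
(D,R,Y): not NE [P2→P gives 7>0; P3→Z gives 6>5]
(D,R,Z): not NE [P2→Q gives 7>4]
(D,S,X): NE
(D,S,Y): not NE [P2→P gives 7>2; P3→X gives 5>2]
(D,S,Z): not NE [P2→Q gives 7>2; P3→X gives 5>2]

PSNE = {(B,P,Y), (D,S,X)}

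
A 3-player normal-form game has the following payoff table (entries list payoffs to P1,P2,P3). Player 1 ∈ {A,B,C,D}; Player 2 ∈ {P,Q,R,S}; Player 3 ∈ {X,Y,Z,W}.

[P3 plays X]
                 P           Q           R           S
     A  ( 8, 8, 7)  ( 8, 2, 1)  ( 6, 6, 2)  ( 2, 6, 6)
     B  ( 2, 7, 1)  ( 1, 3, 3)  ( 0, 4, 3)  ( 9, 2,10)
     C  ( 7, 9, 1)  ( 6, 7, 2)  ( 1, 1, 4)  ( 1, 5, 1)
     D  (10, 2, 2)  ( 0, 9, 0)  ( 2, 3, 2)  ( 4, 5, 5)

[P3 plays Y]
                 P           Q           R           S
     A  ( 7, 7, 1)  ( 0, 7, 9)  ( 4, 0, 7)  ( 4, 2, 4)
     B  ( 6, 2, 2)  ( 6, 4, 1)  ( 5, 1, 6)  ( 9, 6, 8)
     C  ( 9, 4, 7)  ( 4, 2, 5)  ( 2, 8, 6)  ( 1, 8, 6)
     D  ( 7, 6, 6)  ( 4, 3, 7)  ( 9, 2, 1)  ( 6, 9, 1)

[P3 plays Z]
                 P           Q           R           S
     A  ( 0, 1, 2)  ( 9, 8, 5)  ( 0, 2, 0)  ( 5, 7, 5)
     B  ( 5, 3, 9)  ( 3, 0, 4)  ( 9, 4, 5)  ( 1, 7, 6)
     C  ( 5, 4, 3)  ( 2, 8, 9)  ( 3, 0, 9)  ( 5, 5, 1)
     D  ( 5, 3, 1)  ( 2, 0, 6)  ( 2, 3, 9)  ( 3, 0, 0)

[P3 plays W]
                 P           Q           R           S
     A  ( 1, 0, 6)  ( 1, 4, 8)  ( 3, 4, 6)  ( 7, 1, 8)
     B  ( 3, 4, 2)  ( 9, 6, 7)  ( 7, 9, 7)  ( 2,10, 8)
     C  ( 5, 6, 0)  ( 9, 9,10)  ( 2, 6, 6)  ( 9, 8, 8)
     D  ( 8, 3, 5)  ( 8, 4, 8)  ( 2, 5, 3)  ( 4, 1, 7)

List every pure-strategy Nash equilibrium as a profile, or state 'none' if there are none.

NE set: (C,Q,W)

(A,P,X): not NE [P1→D gives 10>8]
(A,P,Y): not NE [P1→C gives 9>7; P3→X gives 7>1]
(A,P,Z): not NE [P1→D gives 5>0; P2→Q gives 8>1; P3→X gives 7>2]
(A,P,W): not NE [P1→D gives 8>1; P2→R gives 4>0; P3→X gives 7>6]
(A,Q,X): not NE [P2→P gives 8>2; P3→Y gives 9>1]
(A,Q,Y): not NE [P1→B gives 6>0]
(A,Q,Z): not NE [P3→Y gives 9>5]
(A,Q,W): not NE [P1→C gives 9>1; P3→Y gives 9>8]
(A,R,X): not NE [P2→P gives 8>6; P3→Y gives 7>2]
(A,R,Y): not NE [P1→D gives 9>4; P2→Q gives 7>0]
(A,R,Z): not NE [P1→B gives 9>0; P2→Q gives 8>2; P3→Y gives 7>0]
(A,R,W): not NE [P1→B gives 7>3; P3→Y gives 7>6]
(A,S,X): not NE [P1→B gives 9>2; P2→P gives 8>6; P3→W gives 8>6]
(A,S,Y): not NE [P1→B gives 9>4; P2→Q gives 7>2; P3→W gives 8>4]
(A,S,Z): not NE [P2→Q gives 8>7; P3→W gives 8>5]
(A,S,W): not NE [P1→C gives 9>7; P2→R gives 4>1]
(B,P,X): not NE [P1→D gives 10>2; P3→Z gives 9>1]
(B,P,Y): not NE [P1→C gives 9>6; P2→S gives 6>2; P3→Z gives 9>2]
(B,P,Z): not NE [P2→S gives 7>3]
(B,P,W): not NE [P1→D gives 8>3; P2→S gives 10>4; P3→Z gives 9>2]
(B,Q,X): not NE [P1→A gives 8>1; P2→P gives 7>3; P3→W gives 7>3]
(B,Q,Y): not NE [P2→S gives 6>4; P3→W gives 7>1]
(B,Q,Z): not NE [P1→A gives 9>3; P2→S gives 7>0; P3→W gives 7>4]
(B,Q,W): not NE [P2→S gives 10>6]
(B,R,X): not NE [P1→A gives 6>0; P2→P gives 7>4; P3→W gives 7>3]
(B,R,Y): not NE [P1→D gives 9>5; P2→S gives 6>1; P3→W gives 7>6]
(B,R,Z): not NE [P2→S gives 7>4; P3→W gives 7>5]
(B,R,W): not NE [P2→S gives 10>9]
(B,S,X): not NE [P2→P gives 7>2]
(B,S,Y): not NE [P3→X gives 10>8]
(B,S,Z): not NE [P1→C gives 5>1; P3→X gives 10>6]
(B,S,W): not NE [P1→C gives 9>2; P3→X gives 10>8]
(C,P,X): not NE [P1→D gives 10>7; P3→Y gives 7>1]
(C,P,Y): not NE [P2→S gives 8>4]
(C,P,Z): not NE [P2→Q gives 8>4; P3→Y gives 7>3]
(C,P,W): not NE [P1→D gives 8>5; P2→Q gives 9>6; P3→Y gives 7>0]
(C,Q,X): not NE [P1→A gives 8>6; P2→P gives 9>7; P3→W gives 10>2]
(C,Q,Y): not NE [P1→B gives 6>4; P2→S gives 8>2; P3→W gives 10>5]
(C,Q,Z): not NE [P1→A gives 9>2; P3→W gives 10>9]
(C,Q,W): NE
(C,R,X): not NE [P1→A gives 6>1; P2→P gives 9>1; P3→Z gives 9>4]
(C,R,Y): not NE [P1→D gives 9>2; P3→Z gives 9>6]
(C,R,Z): not NE [P1→B gives 9>3; P2→Q gives 8>0]
(C,R,W): not NE [P1→B gives 7>2; P2→Q gives 9>6; P3→Z gives 9>6]
(C,S,X): not NE [P1→B gives 9>1; P2→P gives 9>5; P3→W gives 8>1]
(C,S,Y): not NE [P1→B gives 9>1; P3→W gives 8>6]
(C,S,Z): not NE [P2→Q gives 8>5; P3→W gives 8>1]
(C,S,W): not NE [P2→Q gives 9>8]
(D,P,X): not NE [P2→Q gives 9>2; P3→Y gives 6>2]
(D,P,Y): not NE [P1→C gives 9>7; P2→S gives 9>6]
(D,P,Z): not NE [P3→Y gives 6>1]
(D,P,W): not NE [P2→R gives 5>3; P3→Y gives 6>5]
(D,Q,X): not NE [P1→A gives 8>0; P3→W gives 8>0]
(D,Q,Y): not NE [P1→B gives 6>4; P2→S gives 9>3; P3→W gives 8>7]
(D,Q,Z): not NE [P1→A gives 9>2; P2→R gives 3>0; P3→W gives 8>6]
(D,Q,W): not NE [P1→C gives 9>8; P2→R gives 5>4]
(D,R,X): not NE [P1→A gives 6>2; P2→Q gives 9>3; P3→Z gives 9>2]
(D,R,Y): not NE [P2→S gives 9>2; P3→Z gives 9>1]
(D,R,Z): not NE [P1→B gives 9>2]
(D,R,W): not NE [P1→B gives 7>2; P3→Z gives 9>3]
(D,S,X): not NE [P1→B gives 9>4; P2→Q gives 9>5; P3→W gives 7>5]
(D,S,Y): not NE [P1→B gives 9>6; P3→W gives 7>1]
(D,S,Z): not NE [P1→C gives 5>3; P2→R gives 3>0; P3→W gives 7>0]
(D,S,W): not NE [P1→C gives 9>4; P2→R gives 5>1]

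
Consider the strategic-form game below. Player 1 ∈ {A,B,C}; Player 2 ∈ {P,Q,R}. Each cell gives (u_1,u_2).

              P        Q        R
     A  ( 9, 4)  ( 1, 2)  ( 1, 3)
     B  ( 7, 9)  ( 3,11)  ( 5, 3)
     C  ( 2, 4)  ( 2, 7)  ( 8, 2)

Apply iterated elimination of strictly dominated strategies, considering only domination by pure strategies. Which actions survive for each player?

Remaining: P1:{A,B} P2:{P,Q}

P2 drop R (P beats it: A:4>3 B:9>3 C:4>2)
P1 drop C (B beats it: P:7>2 Q:3>2)
P1→{A,B} P2→{P,Q}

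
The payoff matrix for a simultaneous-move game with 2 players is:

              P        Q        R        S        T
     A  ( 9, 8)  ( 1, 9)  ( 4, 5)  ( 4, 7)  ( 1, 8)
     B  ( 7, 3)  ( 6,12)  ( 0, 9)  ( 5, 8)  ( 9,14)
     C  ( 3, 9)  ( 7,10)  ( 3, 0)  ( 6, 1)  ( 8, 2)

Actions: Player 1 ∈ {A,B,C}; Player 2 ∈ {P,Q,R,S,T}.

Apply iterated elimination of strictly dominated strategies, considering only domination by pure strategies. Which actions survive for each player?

P2 drop P (Q beats it: A:9>8 B:12>3 C:10>9)
P2 drop R (Q beats it: A:9>5 B:12>9 C:10>0)
P1 drop A (B beats it: Q:6>1 S:5>4 T:9>1)
P2 drop S (Q beats it: B:12>8 C:10>1)
P1→{B,C} P2→{Q,T}

Survivors P1:{B,C} P2:{Q,T}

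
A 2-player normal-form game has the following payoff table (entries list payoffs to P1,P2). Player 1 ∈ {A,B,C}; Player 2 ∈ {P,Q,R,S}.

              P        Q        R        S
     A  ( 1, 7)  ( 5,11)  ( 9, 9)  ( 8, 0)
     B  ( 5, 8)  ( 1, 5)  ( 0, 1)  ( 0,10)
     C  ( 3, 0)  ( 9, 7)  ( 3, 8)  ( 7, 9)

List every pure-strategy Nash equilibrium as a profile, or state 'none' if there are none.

PSNE: ∅

(A,P): not NE [P1→B gives 5>1; P2→Q gives 11>7]
(A,Q): not NE [P1→C gives 9>5]
(A,R): not NE [P2→Q gives 11>9]
(A,S): not NE [P2→Q gives 11>0]
(B,P): not NE [P2→S gives 10>8]
(B,Q): not NE [P1→C gives 9>1; P2→S gives 10>5]
(B,R): not NE [P1→A gives 9>0; P2→S gives 10>1]
(B,S): not NE [P1→A gives 8>0]
(C,P): not NE [P1→B gives 5>3; P2→S gives 9>0]
(C,Q): not NE [P2→S gives 9>7]
(C,R): not NE [P1→A gives 9>3; P2→S gives 9>8]
(C,S): not NE [P1→A gives 8>7]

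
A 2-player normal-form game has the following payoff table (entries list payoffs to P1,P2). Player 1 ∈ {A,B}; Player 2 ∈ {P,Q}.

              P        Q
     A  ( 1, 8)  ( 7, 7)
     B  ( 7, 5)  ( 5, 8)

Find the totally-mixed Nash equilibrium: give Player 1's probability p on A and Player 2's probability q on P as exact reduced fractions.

(p,q) = (3/4, 1/4)

P1 indiff ⇒ q·1+(1-q)·7 = q·7+(1-q)·5 ⇒ q(-6) = (1-q)(-2) ⇒ q = 1/4
P2 indiff ⇒ p·8+(1-p)·5 = p·7+(1-p)·8 ⇒ p(1) = (1-p)(3) ⇒ p = 3/4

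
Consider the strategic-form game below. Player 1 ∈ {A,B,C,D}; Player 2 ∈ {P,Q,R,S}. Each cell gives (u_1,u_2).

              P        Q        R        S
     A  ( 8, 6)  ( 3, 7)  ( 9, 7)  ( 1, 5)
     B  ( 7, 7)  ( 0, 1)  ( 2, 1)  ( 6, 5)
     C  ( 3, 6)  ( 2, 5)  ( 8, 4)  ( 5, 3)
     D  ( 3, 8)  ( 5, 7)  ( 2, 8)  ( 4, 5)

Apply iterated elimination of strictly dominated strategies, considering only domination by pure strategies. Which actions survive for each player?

Remaining: P1:{A,D} P2:{P,Q,R}

P2 drop S (P beats it: A:6>5 B:7>5 C:6>3 D:8>5)
P1 drop B (A beats it: P:8>7 Q:3>0 R:9>2)
P1 drop C (A beats it: P:8>3 Q:3>2 R:9>8)
P1→{A,D} P2→{P,Q,R}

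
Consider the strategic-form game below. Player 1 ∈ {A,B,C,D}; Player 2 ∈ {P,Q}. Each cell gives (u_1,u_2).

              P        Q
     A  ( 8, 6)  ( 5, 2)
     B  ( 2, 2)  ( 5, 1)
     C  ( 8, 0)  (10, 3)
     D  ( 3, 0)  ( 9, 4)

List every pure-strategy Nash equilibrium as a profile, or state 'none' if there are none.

NE set: (A,P), (C,Q)

(A,P): NE
(A,Q): not NE [P1→C gives 10>5; P2→P gives 6>2]
(B,P): not NE [P1→C gives 8>2]
(B,Q): not NE [P1→C gives 10>5; P2→P gives 2>1]
(C,P): not NE [P2→Q gives 3>0]
(C,Q): NE
(D,P): not NE [P1→C gives 8>3; P2→Q gives 4>0]
(D,Q): not NE [P1→C gives 10>9]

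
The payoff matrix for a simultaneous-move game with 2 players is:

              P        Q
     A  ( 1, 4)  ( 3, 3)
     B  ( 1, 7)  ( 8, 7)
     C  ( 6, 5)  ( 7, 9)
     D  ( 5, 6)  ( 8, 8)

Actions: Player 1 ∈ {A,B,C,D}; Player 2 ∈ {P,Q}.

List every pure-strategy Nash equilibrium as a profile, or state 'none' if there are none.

(A,P): not NE [P1→C gives 6>1]
(A,Q): not NE [P1→D gives 8>3; P2→P gives 4>3]
(B,P): not NE [P1→C gives 6>1]
(B,Q): NE
(C,P): not NE [P2→Q gives 9>5]
(C,Q): not NE [P1→D gives 8>7]
(D,P): not NE [P1→C gives 6>5; P2→Q gives 8>6]
(D,Q): NE

Nash profiles: (B,Q), (D,Q)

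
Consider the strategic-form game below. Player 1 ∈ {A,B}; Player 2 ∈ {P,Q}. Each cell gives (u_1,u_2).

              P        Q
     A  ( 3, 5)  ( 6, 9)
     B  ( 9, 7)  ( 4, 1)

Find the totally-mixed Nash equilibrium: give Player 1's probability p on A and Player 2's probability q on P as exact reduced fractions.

P1 indiff ⇒ q·3+(1-q)·6 = q·9+(1-q)·4 ⇒ q(-6) = (1-q)(-2) ⇒ q = 1/4
P2 indiff ⇒ p·5+(1-p)·7 = p·9+(1-p)·1 ⇒ p(-4) = (1-p)(-6) ⇒ p = 3/5

P1 mixes 3/5 on A; P2 mixes 1/4 on P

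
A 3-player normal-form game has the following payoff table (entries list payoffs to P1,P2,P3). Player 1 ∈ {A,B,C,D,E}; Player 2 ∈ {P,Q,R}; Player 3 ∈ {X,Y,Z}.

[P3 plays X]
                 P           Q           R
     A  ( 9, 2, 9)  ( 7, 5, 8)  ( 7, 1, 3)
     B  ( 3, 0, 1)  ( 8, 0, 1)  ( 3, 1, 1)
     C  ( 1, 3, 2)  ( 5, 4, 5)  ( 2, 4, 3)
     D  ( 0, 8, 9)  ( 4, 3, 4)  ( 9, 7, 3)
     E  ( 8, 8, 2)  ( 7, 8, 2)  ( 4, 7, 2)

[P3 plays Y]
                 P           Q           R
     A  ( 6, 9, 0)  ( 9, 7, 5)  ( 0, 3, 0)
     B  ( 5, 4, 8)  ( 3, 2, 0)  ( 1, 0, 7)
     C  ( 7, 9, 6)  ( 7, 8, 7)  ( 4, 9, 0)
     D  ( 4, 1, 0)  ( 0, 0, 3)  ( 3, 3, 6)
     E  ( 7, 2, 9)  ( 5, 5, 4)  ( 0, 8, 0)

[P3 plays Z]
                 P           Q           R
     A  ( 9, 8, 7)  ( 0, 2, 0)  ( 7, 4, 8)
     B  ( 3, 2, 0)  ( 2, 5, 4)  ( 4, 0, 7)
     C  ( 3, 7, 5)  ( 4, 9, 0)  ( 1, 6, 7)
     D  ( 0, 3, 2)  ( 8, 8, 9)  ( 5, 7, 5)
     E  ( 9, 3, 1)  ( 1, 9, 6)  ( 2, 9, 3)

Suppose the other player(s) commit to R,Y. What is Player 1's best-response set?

u_1(A vs R,Y) = 0
u_1(B vs R,Y) = 1
u_1(C vs R,Y) = 4
u_1(D vs R,Y) = 3
u_1(E vs R,Y) = 0
max payoff 4 at {C}

P1 best: {C}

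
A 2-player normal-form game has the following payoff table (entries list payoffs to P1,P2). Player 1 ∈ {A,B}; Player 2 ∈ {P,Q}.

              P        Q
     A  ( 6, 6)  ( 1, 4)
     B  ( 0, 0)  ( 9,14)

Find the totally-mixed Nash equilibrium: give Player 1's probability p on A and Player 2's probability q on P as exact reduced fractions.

P1 indiff ⇒ q·6+(1-q)·1 = q·0+(1-q)·9 ⇒ q(6) = (1-q)(8) ⇒ q = 4/7
P2 indiff ⇒ p·6+(1-p)·0 = p·4+(1-p)·14 ⇒ p(2) = (1-p)(14) ⇒ p = 7/8

(p,q) = (7/8, 4/7)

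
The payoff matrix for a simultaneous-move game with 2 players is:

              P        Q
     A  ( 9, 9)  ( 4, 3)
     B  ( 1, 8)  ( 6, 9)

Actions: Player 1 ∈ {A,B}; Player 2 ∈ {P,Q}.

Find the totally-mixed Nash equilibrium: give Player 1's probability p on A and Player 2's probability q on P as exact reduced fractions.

P1 indiff ⇒ q·9+(1-q)·4 = q·1+(1-q)·6 ⇒ q(8) = (1-q)(2) ⇒ q = 1/5
P2 indiff ⇒ p·9+(1-p)·8 = p·3+(1-p)·9 ⇒ p(6) = (1-p)(1) ⇒ p = 1/7

(p,q) = (1/7, 1/5)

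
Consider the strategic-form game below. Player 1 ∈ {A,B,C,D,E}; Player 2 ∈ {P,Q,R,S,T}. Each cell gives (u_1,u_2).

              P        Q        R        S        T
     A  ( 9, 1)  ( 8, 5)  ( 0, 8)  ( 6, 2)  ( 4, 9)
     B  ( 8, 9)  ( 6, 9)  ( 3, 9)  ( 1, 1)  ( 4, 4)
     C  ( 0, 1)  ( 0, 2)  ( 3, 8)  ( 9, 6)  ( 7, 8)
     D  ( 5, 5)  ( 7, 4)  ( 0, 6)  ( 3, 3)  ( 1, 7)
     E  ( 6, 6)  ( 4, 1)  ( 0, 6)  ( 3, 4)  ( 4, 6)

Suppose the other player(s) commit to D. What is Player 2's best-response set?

BR_2 = {T}

u_2(P vs D) = 5
u_2(Q vs D) = 4
u_2(R vs D) = 6
u_2(S vs D) = 3
u_2(T vs D) = 7
max payoff 7 at {T}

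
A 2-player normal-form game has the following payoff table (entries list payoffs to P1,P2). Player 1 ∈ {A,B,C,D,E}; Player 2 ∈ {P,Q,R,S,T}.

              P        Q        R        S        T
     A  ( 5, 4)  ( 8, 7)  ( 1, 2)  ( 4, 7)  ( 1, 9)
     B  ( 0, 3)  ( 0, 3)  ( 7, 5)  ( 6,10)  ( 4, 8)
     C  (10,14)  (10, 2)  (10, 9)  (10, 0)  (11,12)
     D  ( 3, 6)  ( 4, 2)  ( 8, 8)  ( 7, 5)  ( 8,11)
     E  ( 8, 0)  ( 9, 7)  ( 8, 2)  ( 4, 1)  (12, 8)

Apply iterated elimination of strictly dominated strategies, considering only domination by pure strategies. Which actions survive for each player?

Survivors P1:{C,E} P2:{P,T}

P1 drop A (C beats it: P:10>5 Q:10>8 R:10>1 S:10>4 T:11>1)
P1 drop B (C beats it: P:10>0 Q:10>0 R:10>7 S:10>6 T:11>4)
P1 drop D (C beats it: P:10>3 Q:10>4 R:10>8 S:10>7 T:11>8)
P2 drop Q (T beats it: C:12>2 E:8>7)
P2 drop R (T beats it: C:12>9 E:8>2)
P2 drop S (T beats it: C:12>0 E:8>1)
P1→{C,E} P2→{P,T}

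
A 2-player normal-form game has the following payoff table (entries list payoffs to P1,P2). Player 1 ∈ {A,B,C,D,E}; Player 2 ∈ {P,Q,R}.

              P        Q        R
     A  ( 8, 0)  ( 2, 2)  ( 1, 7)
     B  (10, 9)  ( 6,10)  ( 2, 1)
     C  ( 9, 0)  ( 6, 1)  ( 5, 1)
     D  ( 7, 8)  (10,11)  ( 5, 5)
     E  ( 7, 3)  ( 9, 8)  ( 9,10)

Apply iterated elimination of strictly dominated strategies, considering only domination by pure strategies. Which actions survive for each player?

P1 drop A (B beats it: P:10>8 Q:6>2 R:2>1)
P2 drop P (Q beats it: B:10>9 C:1>0 D:11>8 E:8>3)
P1 drop B (D beats it: Q:10>6 R:5>2)
P1 drop C (E beats it: Q:9>6 R:9>5)
P1→{D,E} P2→{Q,R}

Remaining: P1:{D,E} P2:{Q,R}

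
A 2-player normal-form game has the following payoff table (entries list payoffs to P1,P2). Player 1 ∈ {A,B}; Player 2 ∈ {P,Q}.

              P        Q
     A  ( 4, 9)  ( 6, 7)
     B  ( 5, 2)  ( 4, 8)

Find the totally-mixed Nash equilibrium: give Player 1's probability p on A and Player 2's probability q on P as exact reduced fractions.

P1 indiff ⇒ q·4+(1-q)·6 = q·5+(1-q)·4 ⇒ q(-1) = (1-q)(-2) ⇒ q = 2/3
P2 indiff ⇒ p·9+(1-p)·2 = p·7+(1-p)·8 ⇒ p(2) = (1-p)(6) ⇒ p = 3/4

(p,q) = (3/4, 2/3)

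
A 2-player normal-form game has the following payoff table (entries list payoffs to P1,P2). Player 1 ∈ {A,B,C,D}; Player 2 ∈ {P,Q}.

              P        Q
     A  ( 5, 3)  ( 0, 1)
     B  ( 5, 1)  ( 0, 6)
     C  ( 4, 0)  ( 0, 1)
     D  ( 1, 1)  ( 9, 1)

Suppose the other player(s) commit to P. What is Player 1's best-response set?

u_1(A vs P) = 5
u_1(B vs P) = 5
u_1(C vs P) = 4
u_1(D vs P) = 1
max payoff 5 at {A,B}

argmax u_1 = {A,B}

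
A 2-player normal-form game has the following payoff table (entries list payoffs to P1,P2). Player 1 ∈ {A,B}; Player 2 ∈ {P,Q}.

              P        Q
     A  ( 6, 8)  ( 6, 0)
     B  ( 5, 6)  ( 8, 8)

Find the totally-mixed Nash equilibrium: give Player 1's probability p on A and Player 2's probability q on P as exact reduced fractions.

P1 indiff ⇒ q·6+(1-q)·6 = q·5+(1-q)·8 ⇒ q(1) = (1-q)(2) ⇒ q = 2/3
P2 indiff ⇒ p·8+(1-p)·6 = p·0+(1-p)·8 ⇒ p(8) = (1-p)(2) ⇒ p = 1/5

(p,q) = (1/5, 2/3)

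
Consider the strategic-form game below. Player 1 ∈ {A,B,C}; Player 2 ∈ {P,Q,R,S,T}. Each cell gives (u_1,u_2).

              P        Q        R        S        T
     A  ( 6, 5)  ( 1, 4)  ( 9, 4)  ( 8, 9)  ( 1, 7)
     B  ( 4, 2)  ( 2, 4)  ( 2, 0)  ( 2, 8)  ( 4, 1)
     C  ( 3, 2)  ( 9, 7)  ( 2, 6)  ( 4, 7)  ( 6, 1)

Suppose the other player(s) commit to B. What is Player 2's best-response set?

BR_2 = {S}

u_2(P vs B) = 2
u_2(Q vs B) = 4
u_2(R vs B) = 0
u_2(S vs B) = 8
u_2(T vs B) = 1
max payoff 8 at {S}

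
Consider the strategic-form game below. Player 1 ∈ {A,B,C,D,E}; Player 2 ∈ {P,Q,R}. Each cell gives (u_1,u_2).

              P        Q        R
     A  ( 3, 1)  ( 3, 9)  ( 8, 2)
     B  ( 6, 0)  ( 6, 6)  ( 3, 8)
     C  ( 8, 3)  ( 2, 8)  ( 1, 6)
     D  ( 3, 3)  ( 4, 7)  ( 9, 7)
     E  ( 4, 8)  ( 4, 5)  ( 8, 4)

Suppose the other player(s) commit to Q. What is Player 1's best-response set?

u_1(A vs Q) = 3
u_1(B vs Q) = 6
u_1(C vs Q) = 2
u_1(D vs Q) = 4
u_1(E vs Q) = 4
max payoff 6 at {B}

P1 best: {B}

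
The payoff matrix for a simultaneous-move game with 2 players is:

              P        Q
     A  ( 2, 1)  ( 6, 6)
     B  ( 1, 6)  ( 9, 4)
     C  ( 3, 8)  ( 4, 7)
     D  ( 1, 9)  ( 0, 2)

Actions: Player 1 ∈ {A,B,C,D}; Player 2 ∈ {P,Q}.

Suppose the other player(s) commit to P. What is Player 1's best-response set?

argmax u_1 = {C}

u_1(A vs P) = 2
u_1(B vs P) = 1
u_1(C vs P) = 3
u_1(D vs P) = 1
max payoff 3 at {C}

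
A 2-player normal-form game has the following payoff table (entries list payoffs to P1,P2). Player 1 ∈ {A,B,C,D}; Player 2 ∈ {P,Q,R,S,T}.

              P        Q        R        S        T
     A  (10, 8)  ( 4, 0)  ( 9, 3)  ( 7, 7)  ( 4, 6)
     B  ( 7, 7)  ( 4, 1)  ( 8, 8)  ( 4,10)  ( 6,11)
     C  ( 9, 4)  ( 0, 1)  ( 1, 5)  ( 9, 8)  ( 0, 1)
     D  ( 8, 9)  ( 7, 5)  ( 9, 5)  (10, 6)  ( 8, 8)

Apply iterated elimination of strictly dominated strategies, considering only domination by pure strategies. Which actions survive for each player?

P1 drop B (D beats it: P:8>7 Q:7>4 R:9>8 S:10>4 T:8>6)
P2 drop Q (P beats it: A:8>0 C:4>1 D:9>5)
P2 drop R (S beats it: A:7>3 C:8>5 D:6>5)
P2 drop T (P beats it: A:8>6 C:4>1 D:9>8)
P1→{A,C,D} P2→{P,S}

Survivors P1:{A,C,D} P2:{P,S}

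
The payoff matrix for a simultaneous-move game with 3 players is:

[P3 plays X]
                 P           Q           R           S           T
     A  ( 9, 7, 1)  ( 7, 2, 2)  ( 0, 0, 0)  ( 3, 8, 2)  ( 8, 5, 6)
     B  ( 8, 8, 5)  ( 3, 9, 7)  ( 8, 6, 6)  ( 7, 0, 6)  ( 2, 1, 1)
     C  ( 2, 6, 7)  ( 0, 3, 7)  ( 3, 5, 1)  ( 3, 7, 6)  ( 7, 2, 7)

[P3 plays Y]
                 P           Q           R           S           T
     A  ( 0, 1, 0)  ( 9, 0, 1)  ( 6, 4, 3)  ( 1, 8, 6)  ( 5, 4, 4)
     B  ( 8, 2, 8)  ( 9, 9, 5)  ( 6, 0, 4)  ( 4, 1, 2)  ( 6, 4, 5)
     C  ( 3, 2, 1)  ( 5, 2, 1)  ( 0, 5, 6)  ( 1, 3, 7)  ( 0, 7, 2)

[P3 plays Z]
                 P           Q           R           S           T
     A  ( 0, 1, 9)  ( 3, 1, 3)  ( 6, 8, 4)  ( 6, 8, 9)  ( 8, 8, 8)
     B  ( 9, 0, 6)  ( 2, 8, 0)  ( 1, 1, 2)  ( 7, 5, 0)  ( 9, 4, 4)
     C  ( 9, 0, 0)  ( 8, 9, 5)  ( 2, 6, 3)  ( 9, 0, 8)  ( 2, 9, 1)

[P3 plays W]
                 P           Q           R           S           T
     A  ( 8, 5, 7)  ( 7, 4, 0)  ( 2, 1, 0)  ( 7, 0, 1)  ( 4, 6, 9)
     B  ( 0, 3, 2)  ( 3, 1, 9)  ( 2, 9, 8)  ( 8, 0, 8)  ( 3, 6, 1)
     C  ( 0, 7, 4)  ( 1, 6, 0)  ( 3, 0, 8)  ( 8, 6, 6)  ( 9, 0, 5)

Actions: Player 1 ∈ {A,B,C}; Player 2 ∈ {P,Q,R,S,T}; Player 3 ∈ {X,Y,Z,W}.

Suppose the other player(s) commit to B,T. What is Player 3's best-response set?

u_3(X vs B,T) = 1
u_3(Y vs B,T) = 5
u_3(Z vs B,T) = 4
u_3(W vs B,T) = 1
max payoff 5 at {Y}

argmax u_3 = {Y}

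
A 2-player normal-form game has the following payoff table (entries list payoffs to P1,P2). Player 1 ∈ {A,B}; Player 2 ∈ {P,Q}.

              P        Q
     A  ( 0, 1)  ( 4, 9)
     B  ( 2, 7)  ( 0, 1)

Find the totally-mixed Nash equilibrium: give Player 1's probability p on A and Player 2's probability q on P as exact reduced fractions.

P1 mixes 3/7 on A; P2 mixes 2/3 on P

P1 indiff ⇒ q·0+(1-q)·4 = q·2+(1-q)·0 ⇒ q(-2) = (1-q)(-4) ⇒ q = 2/3
P2 indiff ⇒ p·1+(1-p)·7 = p·9+(1-p)·1 ⇒ p(-8) = (1-p)(-6) ⇒ p = 3/7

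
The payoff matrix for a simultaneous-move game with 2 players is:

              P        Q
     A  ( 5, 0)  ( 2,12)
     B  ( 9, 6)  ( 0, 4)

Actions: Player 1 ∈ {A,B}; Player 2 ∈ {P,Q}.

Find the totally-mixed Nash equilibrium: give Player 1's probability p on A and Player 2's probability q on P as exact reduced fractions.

(p,q) = (1/7, 1/3)

P1 indiff ⇒ q·5+(1-q)·2 = q·9+(1-q)·0 ⇒ q(-4) = (1-q)(-2) ⇒ q = 1/3
P2 indiff ⇒ p·0+(1-p)·6 = p·12+(1-p)·4 ⇒ p(-12) = (1-p)(-2) ⇒ p = 1/7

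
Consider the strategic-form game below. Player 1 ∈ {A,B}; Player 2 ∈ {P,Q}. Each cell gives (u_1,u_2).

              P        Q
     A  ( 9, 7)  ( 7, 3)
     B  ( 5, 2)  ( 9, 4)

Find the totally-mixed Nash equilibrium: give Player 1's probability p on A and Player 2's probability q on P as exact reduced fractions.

P1 indiff ⇒ q·9+(1-q)·7 = q·5+(1-q)·9 ⇒ q(4) = (1-q)(2) ⇒ q = 1/3
P2 indiff ⇒ p·7+(1-p)·2 = p·3+(1-p)·4 ⇒ p(4) = (1-p)(2) ⇒ p = 1/3

p=1/3, q=1/3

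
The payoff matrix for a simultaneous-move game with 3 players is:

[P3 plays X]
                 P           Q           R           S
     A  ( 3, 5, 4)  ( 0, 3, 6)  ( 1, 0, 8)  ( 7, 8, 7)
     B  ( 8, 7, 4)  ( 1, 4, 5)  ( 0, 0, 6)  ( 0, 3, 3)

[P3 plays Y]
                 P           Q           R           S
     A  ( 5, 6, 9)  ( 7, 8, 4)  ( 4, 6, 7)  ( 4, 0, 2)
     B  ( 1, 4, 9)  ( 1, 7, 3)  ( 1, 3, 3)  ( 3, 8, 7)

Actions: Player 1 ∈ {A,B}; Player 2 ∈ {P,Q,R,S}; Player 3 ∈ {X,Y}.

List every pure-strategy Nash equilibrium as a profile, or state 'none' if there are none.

(A,P,X): not NE [P1→B gives 8>3; P2→S gives 8>5; P3→Y gives 9>4]
(A,P,Y): not NE [P2→Q gives 8>6]
(A,Q,X): not NE [P1→B gives 1>0; P2→S gives 8>3]
(A,Q,Y): not NE [P3→X gives 6>4]
(A,R,X): not NE [P2→S gives 8>0]
(A,R,Y): not NE [P2→Q gives 8>6; P3→X gives 8>7]
(A,S,X): NE
(A,S,Y): not NE [P2→Q gives 8>0; P3→X gives 7>2]
(B,P,X): not NE [P3→Y gives 9>4]
(B,P,Y): not NE [P1→A gives 5>1; P2→S gives 8>4]
(B,Q,X): not NE [P2→P gives 7>4]
(B,Q,Y): not NE [P1→A gives 7>1; P2→S gives 8>7; P3→X gives 5>3]
(B,R,X): not NE [P1→A gives 1>0; P2→P gives 7>0]
(B,R,Y): not NE [P1→A gives 4>1; P2→S gives 8>3; P3→X gives 6>3]
(B,S,X): not NE [P1→A gives 7>0; P2→P gives 7>3; P3→Y gives 7>3]
(B,S,Y): not NE [P1→A gives 4>3]

NE set: (A,S,X)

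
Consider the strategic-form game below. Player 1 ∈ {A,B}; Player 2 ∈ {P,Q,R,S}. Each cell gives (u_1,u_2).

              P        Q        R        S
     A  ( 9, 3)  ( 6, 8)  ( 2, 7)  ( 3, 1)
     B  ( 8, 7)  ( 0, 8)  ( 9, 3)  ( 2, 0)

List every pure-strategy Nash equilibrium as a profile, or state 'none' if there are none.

(A,P): not NE [P2→Q gives 8>3]
(A,Q): NE
(A,R): not NE [P1→B gives 9>2; P2→Q gives 8>7]
(A,S): not NE [P2→Q gives 8>1]
(B,P): not NE [P1→A gives 9>8; P2→Q gives 8>7]
(B,Q): not NE [P1→A gives 6>0]
(B,R): not NE [P2→Q gives 8>3]
(B,S): not NE [P1→A gives 3>2; P2→Q gives 8>0]

Nash profiles: (A,Q)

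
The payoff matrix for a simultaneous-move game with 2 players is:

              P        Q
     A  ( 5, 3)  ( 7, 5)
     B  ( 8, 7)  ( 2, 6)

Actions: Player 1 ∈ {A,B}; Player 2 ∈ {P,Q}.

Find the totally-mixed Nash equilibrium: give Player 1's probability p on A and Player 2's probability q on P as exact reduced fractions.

(p,q) = (1/3, 5/8)

P1 indiff ⇒ q·5+(1-q)·7 = q·8+(1-q)·2 ⇒ q(-3) = (1-q)(-5) ⇒ q = 5/8
P2 indiff ⇒ p·3+(1-p)·7 = p·5+(1-p)·6 ⇒ p(-2) = (1-p)(-1) ⇒ p = 1/3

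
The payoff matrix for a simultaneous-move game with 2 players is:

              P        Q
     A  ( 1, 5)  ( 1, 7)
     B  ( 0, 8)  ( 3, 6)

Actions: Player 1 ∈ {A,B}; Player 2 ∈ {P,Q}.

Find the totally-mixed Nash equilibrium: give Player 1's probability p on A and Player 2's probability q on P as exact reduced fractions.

(p,q) = (1/2, 2/3)

P1 indiff ⇒ q·1+(1-q)·1 = q·0+(1-q)·3 ⇒ q(1) = (1-q)(2) ⇒ q = 2/3
P2 indiff ⇒ p·5+(1-p)·8 = p·7+(1-p)·6 ⇒ p(-2) = (1-p)(-2) ⇒ p = 1/2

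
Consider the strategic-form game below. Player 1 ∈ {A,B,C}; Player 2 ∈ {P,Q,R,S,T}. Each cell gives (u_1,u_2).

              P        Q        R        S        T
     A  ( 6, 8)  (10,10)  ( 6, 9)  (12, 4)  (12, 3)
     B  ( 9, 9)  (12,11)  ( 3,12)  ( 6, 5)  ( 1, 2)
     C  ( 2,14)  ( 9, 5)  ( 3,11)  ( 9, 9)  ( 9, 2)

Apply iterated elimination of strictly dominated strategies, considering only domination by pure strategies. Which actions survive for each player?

Remaining: P1:{A,B} P2:{Q,R}

P1 drop C (A beats it: P:6>2 Q:10>9 R:6>3 S:12>9 T:12>9)
P2 drop P (Q beats it: A:10>8 B:11>9)
P2 drop S (Q beats it: A:10>4 B:11>5)
P2 drop T (Q beats it: A:10>3 B:11>2)
P1→{A,B} P2→{Q,R}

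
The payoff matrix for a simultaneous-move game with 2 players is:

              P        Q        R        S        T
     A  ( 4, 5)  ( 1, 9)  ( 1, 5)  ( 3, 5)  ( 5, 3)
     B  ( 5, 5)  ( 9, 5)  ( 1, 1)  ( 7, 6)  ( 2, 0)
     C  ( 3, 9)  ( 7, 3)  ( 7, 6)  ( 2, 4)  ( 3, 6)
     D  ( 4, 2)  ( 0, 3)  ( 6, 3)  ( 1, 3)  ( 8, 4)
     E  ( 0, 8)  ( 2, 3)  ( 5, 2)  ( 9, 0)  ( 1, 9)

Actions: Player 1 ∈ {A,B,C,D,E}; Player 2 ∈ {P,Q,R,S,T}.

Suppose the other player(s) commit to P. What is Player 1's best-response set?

u_1(A vs P) = 4
u_1(B vs P) = 5
u_1(C vs P) = 3
u_1(D vs P) = 4
u_1(E vs P) = 0
max payoff 5 at {B}

BR_1 = {B}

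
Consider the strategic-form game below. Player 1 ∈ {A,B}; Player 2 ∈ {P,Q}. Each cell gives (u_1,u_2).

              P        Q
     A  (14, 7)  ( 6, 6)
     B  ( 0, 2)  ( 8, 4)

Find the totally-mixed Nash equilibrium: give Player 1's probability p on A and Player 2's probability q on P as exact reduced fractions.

P1 indiff ⇒ q·14+(1-q)·6 = q·0+(1-q)·8 ⇒ q(14) = (1-q)(2) ⇒ q = 1/8
P2 indiff ⇒ p·7+(1-p)·2 = p·6+(1-p)·4 ⇒ p(1) = (1-p)(2) ⇒ p = 2/3

(p,q) = (2/3, 1/8)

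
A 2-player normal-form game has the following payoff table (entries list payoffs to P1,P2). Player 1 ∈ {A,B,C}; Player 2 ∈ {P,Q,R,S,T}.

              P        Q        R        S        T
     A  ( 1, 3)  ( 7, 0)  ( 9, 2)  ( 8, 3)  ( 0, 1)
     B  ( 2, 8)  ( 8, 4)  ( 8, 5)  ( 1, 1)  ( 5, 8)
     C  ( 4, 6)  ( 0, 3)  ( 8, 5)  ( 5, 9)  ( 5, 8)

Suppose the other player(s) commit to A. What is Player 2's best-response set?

BR_2 = {P,S}

u_2(P vs A) = 3
u_2(Q vs A) = 0
u_2(R vs A) = 2
u_2(S vs A) = 3
u_2(T vs A) = 1
max payoff 3 at {P,S}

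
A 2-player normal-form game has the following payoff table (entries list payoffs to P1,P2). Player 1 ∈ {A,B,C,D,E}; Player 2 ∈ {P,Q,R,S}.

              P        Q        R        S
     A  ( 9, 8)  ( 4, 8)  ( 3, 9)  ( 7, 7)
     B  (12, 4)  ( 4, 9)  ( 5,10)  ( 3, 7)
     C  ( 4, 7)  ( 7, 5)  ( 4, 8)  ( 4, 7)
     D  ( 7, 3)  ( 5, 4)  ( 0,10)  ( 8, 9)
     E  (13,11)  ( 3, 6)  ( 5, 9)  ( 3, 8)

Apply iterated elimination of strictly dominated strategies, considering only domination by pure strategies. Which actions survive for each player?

IESDS → P1:{B,E} P2:{P,R}

P2 drop Q (R beats it: A:9>8 B:10>9 C:8>5 D:10>4 E:9>6)
P2 drop S (R beats it: A:9>7 B:10>7 C:8>7 D:10>9 E:9>8)
P1 drop A (B beats it: P:12>9 R:5>3)
P1 drop C (B beats it: P:12>4 R:5>4)
P1 drop D (B beats it: P:12>7 R:5>0)
P1→{B,E} P2→{P,R}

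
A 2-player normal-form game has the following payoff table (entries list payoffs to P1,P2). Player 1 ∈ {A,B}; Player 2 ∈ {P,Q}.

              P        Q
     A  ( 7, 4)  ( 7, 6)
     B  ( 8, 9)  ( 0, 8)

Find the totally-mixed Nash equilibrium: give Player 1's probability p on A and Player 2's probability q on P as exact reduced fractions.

P1 indiff ⇒ q·7+(1-q)·7 = q·8+(1-q)·0 ⇒ q(-1) = (1-q)(-7) ⇒ q = 7/8
P2 indiff ⇒ p·4+(1-p)·9 = p·6+(1-p)·8 ⇒ p(-2) = (1-p)(-1) ⇒ p = 1/3

(p,q) = (1/3, 7/8)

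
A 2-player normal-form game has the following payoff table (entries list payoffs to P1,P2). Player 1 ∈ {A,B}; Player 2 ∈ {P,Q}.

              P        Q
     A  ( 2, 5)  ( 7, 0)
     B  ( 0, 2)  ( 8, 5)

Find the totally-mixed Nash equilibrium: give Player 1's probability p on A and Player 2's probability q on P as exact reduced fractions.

P1 mixes 3/8 on A; P2 mixes 1/3 on P

P1 indiff ⇒ q·2+(1-q)·7 = q·0+(1-q)·8 ⇒ q(2) = (1-q)(1) ⇒ q = 1/3
P2 indiff ⇒ p·5+(1-p)·2 = p·0+(1-p)·5 ⇒ p(5) = (1-p)(3) ⇒ p = 3/8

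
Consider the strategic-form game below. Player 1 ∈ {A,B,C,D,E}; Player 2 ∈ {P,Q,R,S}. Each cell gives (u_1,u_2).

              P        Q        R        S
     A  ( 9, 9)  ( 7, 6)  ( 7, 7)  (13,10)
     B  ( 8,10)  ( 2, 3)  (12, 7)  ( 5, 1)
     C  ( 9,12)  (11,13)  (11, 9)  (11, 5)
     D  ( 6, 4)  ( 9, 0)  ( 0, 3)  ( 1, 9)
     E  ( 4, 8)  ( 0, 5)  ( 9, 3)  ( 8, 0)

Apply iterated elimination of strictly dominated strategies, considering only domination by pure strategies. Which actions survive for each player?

P1 drop D (C beats it: P:9>6 Q:11>9 R:11>0 S:11>1)
P1 drop E (C beats it: P:9>4 Q:11>0 R:11>9 S:11>8)
P2 drop R (P beats it: A:9>7 B:10>7 C:12>9)
P1 drop B (A beats it: P:9>8 Q:7>2 S:13>5)
P1→{A,C} P2→{P,Q,S}

IESDS → P1:{A,C} P2:{P,Q,S}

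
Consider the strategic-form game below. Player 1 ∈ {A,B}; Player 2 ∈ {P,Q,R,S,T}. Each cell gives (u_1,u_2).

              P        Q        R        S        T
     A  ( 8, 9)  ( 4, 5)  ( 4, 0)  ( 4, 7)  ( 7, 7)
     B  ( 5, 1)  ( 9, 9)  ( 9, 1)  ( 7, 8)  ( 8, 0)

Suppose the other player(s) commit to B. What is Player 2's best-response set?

u_2(P vs B) = 1
u_2(Q vs B) = 9
u_2(R vs B) = 1
u_2(S vs B) = 8
u_2(T vs B) = 0
max payoff 9 at {Q}

argmax u_2 = {Q}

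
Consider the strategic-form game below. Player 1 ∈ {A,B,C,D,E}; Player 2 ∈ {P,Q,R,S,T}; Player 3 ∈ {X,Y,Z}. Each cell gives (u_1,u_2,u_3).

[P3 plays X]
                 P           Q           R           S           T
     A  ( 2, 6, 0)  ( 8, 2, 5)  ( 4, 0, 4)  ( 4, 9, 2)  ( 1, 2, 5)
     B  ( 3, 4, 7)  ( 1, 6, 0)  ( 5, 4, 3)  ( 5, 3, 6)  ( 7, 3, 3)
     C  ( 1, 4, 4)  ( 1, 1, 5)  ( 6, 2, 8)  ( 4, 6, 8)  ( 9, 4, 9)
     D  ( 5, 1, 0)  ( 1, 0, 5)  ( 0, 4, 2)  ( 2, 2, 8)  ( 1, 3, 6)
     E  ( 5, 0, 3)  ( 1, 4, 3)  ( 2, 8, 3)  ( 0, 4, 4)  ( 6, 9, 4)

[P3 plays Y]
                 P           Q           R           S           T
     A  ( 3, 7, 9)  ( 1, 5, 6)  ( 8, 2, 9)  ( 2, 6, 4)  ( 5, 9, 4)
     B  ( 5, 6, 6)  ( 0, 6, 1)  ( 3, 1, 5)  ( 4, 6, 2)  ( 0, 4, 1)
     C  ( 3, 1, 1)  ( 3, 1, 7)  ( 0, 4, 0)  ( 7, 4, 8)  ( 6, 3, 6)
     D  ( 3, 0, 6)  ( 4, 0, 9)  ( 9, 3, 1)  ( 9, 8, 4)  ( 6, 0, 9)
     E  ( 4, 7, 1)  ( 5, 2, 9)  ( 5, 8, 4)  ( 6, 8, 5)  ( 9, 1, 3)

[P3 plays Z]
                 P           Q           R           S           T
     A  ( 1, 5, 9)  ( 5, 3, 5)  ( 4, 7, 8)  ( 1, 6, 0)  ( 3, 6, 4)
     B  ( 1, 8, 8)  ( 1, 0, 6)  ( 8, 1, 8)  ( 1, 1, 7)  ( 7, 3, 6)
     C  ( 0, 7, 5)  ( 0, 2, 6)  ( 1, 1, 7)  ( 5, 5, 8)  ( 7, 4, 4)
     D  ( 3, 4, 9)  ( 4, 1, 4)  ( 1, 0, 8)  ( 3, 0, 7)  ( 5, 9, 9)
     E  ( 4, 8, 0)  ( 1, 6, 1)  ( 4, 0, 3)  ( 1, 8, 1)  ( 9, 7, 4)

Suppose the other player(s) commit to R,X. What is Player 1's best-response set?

u_1(A vs R,X) = 4
u_1(B vs R,X) = 5
u_1(C vs R,X) = 6
u_1(D vs R,X) = 0
u_1(E vs R,X) = 2
max payoff 6 at {C}

argmax u_1 = {C}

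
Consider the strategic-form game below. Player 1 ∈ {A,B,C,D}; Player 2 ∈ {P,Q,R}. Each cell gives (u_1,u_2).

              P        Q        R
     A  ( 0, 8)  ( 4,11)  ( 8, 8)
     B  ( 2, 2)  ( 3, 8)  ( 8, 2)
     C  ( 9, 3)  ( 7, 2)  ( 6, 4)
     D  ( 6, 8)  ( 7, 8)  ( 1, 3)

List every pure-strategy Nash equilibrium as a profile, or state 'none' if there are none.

Nash profiles: (D,Q)

(A,P): not NE [P1→C gives 9>0; P2→Q gives 11>8]
(A,Q): not NE [P1→D gives 7>4]
(A,R): not NE [P2→Q gives 11>8]
(B,P): not NE [P1→C gives 9>2; P2→Q gives 8>2]
(B,Q): not NE [P1→D gives 7>3]
(B,R): not NE [P2→Q gives 8>2]
(C,P): not NE [P2→R gives 4>3]
(C,Q): not NE [P2→R gives 4>2]
(C,R): not NE [P1→B gives 8>6]
(D,P): not NE [P1→C gives 9>6]
(D,Q): NE
(D,R): not NE [P1→B gives 8>1; P2→Q gives 8>3]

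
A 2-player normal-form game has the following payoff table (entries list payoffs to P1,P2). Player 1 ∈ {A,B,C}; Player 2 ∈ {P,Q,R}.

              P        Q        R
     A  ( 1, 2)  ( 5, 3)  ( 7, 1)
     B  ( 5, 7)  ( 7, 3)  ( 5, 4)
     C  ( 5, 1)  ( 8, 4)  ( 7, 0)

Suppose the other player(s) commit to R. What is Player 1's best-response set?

BR_1 = {A,C}

u_1(A vs R) = 7
u_1(B vs R) = 5
u_1(C vs R) = 7
max payoff 7 at {A,C}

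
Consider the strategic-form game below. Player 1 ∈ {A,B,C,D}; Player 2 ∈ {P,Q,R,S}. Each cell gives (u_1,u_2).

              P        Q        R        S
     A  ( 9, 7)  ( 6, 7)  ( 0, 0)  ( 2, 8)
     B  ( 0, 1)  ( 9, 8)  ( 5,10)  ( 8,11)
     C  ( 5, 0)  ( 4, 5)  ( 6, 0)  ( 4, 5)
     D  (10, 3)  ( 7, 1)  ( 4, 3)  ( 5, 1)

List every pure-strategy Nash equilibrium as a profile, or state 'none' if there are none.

Nash profiles: (B,S), (D,P)

(A,P): not NE [P1→D gives 10>9; P2→S gives 8>7]
(A,Q): not NE [P1→B gives 9>6; P2→S gives 8>7]
(A,R): not NE [P1→C gives 6>0; P2→S gives 8>0]
(A,S): not NE [P1→B gives 8>2]
(B,P): not NE [P1→D gives 10>0; P2→S gives 11>1]
(B,Q): not NE [P2→S gives 11>8]
(B,R): not NE [P1→C gives 6>5; P2→S gives 11>10]
(B,S): NE
(C,P): not NE [P1→D gives 10>5; P2→S gives 5>0]
(C,Q): not NE [P1→B gives 9>4]
(C,R): not NE [P2→S gives 5>0]
(C,S): not NE [P1→B gives 8>4]
(D,P): NE
(D,Q): not NE [P1→B gives 9>7; P2→R gives 3>1]
(D,R): not NE [P1→C gives 6>4]
(D,S): not NE [P1→B gives 8>5; P2→R gives 3>1]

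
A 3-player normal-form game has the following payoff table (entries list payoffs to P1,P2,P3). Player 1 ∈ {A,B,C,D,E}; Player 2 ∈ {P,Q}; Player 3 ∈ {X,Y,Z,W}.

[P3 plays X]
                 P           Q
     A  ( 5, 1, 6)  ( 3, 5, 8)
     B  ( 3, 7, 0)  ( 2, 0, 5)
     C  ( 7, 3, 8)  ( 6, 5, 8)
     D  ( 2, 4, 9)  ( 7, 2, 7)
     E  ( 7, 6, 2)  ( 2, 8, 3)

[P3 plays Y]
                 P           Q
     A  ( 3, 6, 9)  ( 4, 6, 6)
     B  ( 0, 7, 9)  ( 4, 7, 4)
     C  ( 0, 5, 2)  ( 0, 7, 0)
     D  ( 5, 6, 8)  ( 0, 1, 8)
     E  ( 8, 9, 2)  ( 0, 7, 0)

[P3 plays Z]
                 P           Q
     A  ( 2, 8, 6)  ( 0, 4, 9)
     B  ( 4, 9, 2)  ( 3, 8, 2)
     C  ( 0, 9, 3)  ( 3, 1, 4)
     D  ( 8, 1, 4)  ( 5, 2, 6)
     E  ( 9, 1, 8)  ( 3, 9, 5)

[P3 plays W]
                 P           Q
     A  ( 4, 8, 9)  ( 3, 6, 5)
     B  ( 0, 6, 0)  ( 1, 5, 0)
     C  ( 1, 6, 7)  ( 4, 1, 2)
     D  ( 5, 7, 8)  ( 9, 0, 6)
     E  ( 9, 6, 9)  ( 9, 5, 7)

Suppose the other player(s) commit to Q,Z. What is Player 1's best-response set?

u_1(A vs Q,Z) = 0
u_1(B vs Q,Z) = 3
u_1(C vs Q,Z) = 3
u_1(D vs Q,Z) = 5
u_1(E vs Q,Z) = 3
max payoff 5 at {D}

argmax u_1 = {D}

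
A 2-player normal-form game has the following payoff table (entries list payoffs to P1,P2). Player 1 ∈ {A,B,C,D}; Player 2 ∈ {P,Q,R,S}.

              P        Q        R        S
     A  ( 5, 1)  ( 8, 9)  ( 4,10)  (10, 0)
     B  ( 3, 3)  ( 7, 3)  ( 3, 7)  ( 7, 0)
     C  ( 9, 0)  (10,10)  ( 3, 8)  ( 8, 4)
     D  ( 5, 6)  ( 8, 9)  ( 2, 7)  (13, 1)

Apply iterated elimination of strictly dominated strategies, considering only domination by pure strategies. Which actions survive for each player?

P1 drop B (A beats it: P:5>3 Q:8>7 R:4>3 S:10>7)
P2 drop P (Q beats it: A:9>1 C:10>0 D:9>6)
P2 drop S (Q beats it: A:9>0 C:10>4 D:9>1)
P1 drop D (C beats it: Q:10>8 R:3>2)
P1→{A,C} P2→{Q,R}

Survivors P1:{A,C} P2:{Q,R}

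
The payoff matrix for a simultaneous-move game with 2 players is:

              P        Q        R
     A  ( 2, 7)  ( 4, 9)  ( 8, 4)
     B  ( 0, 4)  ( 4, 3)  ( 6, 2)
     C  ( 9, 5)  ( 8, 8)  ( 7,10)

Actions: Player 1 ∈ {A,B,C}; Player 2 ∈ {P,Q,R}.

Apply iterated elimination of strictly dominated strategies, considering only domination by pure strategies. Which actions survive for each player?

Survivors P1:{A,C} P2:{Q,R}

P1 drop B (C beats it: P:9>0 Q:8>4 R:7>6)
P2 drop P (Q beats it: A:9>7 C:8>5)
P1→{A,C} P2→{Q,R}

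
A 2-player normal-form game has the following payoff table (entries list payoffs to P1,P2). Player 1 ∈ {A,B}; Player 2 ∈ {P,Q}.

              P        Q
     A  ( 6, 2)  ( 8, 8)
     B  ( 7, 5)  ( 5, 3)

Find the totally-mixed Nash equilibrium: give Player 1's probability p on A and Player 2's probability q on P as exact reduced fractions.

p=1/4, q=3/4

P1 indiff ⇒ q·6+(1-q)·8 = q·7+(1-q)·5 ⇒ q(-1) = (1-q)(-3) ⇒ q = 3/4
P2 indiff ⇒ p·2+(1-p)·5 = p·8+(1-p)·3 ⇒ p(-6) = (1-p)(-2) ⇒ p = 1/4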